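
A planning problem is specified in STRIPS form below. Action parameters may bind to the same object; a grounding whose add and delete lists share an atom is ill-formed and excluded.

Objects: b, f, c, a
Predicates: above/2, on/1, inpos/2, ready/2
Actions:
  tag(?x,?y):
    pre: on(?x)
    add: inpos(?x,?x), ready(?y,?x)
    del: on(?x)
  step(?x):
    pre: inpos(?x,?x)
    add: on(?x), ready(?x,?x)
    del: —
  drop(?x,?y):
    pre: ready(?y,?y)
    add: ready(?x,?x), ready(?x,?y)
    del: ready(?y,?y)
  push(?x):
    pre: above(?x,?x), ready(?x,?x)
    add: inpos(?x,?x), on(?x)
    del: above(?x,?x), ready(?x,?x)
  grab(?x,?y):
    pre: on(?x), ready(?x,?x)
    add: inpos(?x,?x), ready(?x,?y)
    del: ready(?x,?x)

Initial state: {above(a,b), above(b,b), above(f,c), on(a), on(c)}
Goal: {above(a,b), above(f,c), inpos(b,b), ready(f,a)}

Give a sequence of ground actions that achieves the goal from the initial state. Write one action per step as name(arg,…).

1. tag(c,c)  →  {above(a,b), above(b,b), above(f,c), inpos(c,c), on(a), ready(c,c)}
2. tag(a,f)  →  {above(a,b), above(b,b), above(f,c), inpos(a,a), inpos(c,c), ready(c,c), ready(f,a)}
3. drop(b,c)  →  {above(a,b), above(b,b), above(f,c), inpos(a,a), inpos(c,c), ready(b,b), ready(b,c), ready(f,a)}
4. push(b)  →  {above(a,b), above(f,c), inpos(a,a), inpos(b,b), inpos(c,c), on(b), ready(b,c), ready(f,a)}

tag(c,c); tag(a,f); drop(b,c); push(b)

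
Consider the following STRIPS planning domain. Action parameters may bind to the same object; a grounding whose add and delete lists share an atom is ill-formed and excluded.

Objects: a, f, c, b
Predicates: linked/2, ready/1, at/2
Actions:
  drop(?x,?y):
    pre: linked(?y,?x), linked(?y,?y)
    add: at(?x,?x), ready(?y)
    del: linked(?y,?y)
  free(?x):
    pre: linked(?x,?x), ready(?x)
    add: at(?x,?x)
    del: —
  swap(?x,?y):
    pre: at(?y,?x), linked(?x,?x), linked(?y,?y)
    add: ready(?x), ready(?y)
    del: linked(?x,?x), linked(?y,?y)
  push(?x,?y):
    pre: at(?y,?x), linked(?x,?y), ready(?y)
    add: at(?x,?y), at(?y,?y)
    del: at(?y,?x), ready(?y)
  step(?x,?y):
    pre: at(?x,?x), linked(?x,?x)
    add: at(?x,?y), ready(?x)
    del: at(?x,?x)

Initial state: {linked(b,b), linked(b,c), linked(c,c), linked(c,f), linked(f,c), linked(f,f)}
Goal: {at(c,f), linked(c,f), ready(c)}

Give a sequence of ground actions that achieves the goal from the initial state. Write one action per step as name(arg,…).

1. drop(c,f)  →  {at(c,c), linked(b,b), linked(b,c), linked(c,c), linked(c,f), linked(f,c), ready(f)}
2. step(c,f)  →  {at(c,f), linked(b,b), linked(b,c), linked(c,c), linked(c,f), linked(f,c), ready(c), ready(f)}

drop(c,f); step(c,f)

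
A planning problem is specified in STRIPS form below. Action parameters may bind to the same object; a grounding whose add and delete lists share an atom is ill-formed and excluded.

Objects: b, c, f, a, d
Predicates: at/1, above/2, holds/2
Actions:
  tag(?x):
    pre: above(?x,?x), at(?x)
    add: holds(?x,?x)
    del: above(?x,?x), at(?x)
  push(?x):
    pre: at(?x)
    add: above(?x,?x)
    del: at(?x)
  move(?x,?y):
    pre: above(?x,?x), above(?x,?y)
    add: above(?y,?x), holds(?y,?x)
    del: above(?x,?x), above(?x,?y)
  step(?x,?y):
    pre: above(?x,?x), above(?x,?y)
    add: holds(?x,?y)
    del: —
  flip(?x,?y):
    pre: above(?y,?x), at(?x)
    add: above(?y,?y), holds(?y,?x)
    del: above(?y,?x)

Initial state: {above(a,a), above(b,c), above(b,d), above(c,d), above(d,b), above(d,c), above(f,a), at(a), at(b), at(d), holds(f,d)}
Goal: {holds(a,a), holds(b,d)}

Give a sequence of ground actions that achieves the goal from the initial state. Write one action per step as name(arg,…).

1. tag(a)  →  {above(b,c), above(b,d), above(c,d), above(d,b), above(d,c), above(f,a), at(b), at(d), holds(a,a), holds(f,d)}
2. flip(d,b)  →  {above(b,b), above(b,c), above(c,d), above(d,b), above(d,c), above(f,a), at(b), at(d), holds(a,a), holds(b,d), holds(f,d)}

tag(a); flip(d,b)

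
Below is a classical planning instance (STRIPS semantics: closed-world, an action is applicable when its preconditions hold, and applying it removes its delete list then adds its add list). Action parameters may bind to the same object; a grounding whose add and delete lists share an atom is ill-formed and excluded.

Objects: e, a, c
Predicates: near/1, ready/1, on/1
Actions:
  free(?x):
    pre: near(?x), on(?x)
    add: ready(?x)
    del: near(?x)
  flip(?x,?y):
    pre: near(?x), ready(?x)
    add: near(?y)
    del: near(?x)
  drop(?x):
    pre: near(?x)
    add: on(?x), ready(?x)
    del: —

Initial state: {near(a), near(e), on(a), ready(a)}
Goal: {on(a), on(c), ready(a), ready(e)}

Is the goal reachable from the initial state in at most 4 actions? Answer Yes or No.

Yes

1. flip(a,c)  →  {near(c), near(e), on(a), ready(a)}
2. drop(e)  →  {near(c), near(e), on(a), on(e), ready(a), ready(e)}
3. drop(c)  →  {near(c), near(e), on(a), on(c), on(e), ready(a), ready(c), ready(e)}
optimal plan length = 3; 3 ≤ 4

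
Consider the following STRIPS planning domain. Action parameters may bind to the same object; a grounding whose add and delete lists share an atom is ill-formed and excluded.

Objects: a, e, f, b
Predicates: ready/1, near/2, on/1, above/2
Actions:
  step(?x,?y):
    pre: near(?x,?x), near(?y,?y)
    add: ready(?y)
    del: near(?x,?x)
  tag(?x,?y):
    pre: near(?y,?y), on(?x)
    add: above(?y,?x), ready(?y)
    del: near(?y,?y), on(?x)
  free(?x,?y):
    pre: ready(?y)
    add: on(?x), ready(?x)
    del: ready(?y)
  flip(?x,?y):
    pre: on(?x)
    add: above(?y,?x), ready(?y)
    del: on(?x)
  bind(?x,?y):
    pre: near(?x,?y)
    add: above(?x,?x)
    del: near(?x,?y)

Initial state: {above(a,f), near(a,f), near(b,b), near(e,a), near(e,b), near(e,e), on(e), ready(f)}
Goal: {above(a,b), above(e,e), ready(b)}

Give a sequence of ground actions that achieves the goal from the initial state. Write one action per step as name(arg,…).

tag(e,e); free(b,e); flip(b,a)

1. tag(e,e)  →  {above(a,f), above(e,e), near(a,f), near(b,b), near(e,a), near(e,b), ready(e), ready(f)}
2. free(b,e)  →  {above(a,f), above(e,e), near(a,f), near(b,b), near(e,a), near(e,b), on(b), ready(b), ready(f)}
3. flip(b,a)  →  {above(a,b), above(a,f), above(e,e), near(a,f), near(b,b), near(e,a), near(e,b), ready(a), ready(b), ready(f)}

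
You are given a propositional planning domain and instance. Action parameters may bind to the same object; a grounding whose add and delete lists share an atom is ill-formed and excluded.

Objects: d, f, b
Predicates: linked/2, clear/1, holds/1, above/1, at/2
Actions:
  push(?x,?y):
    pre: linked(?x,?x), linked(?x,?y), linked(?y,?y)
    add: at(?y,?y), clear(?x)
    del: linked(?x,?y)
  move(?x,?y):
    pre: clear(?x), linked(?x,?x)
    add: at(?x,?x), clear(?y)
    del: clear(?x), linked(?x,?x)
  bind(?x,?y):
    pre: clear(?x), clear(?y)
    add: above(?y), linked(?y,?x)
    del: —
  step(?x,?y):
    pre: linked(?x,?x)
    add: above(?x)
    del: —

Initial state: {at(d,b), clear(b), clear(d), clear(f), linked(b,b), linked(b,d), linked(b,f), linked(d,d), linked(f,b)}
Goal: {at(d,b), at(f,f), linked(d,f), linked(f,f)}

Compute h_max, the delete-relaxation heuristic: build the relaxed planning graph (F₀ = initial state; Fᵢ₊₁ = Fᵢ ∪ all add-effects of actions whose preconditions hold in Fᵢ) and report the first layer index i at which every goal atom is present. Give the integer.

2

F0 = init (9 atoms)
F1 = F0 ∪ {above(b), above(d), above(f), at(b,b), at(d,d), linked(d,b), linked(d,f), linked(f,d), linked(f,f)}  (18 atoms)
F2 = F1 ∪ {at(f,f)}  (19 atoms)
goal ⊆ F2  ⇒  h_max = 2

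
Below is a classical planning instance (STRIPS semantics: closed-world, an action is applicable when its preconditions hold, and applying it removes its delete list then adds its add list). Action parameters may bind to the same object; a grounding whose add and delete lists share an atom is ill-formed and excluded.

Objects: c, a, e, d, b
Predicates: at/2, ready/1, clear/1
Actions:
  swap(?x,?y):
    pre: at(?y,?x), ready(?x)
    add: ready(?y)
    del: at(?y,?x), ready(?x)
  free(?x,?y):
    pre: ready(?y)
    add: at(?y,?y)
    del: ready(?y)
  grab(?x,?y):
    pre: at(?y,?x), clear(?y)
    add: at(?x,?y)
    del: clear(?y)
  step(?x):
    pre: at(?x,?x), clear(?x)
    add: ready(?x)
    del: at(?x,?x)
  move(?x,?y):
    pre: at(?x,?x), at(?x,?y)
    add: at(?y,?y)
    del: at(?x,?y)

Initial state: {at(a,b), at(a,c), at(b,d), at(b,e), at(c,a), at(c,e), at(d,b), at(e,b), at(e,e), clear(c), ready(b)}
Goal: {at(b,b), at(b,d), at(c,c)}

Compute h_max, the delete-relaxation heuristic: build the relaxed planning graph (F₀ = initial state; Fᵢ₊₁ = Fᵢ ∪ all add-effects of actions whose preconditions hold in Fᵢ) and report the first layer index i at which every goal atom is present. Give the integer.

F0 = init (11 atoms)
F1 = F0 ∪ {at(b,b), at(e,c), ready(a), ready(d), ready(e)}  (16 atoms)
F2 = F1 ∪ {at(a,a), at(c,c), at(d,d), ready(c)}  (20 atoms)
goal ⊆ F2  ⇒  h_max = 2

2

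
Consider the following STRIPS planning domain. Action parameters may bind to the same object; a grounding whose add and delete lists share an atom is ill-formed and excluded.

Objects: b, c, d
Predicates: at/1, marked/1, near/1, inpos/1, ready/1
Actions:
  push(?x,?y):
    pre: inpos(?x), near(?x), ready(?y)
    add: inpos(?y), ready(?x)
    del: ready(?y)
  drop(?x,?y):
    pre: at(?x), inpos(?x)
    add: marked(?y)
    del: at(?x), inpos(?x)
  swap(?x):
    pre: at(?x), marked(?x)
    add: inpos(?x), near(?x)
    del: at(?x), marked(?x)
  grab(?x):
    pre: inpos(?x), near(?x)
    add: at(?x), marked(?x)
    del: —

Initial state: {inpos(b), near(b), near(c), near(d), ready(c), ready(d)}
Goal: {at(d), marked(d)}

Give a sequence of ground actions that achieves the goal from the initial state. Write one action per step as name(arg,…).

push(b,d); grab(d)

1. push(b,d)  →  {inpos(b), inpos(d), near(b), near(c), near(d), ready(b), ready(c)}
2. grab(d)  →  {at(d), inpos(b), inpos(d), marked(d), near(b), near(c), near(d), ready(b), ready(c)}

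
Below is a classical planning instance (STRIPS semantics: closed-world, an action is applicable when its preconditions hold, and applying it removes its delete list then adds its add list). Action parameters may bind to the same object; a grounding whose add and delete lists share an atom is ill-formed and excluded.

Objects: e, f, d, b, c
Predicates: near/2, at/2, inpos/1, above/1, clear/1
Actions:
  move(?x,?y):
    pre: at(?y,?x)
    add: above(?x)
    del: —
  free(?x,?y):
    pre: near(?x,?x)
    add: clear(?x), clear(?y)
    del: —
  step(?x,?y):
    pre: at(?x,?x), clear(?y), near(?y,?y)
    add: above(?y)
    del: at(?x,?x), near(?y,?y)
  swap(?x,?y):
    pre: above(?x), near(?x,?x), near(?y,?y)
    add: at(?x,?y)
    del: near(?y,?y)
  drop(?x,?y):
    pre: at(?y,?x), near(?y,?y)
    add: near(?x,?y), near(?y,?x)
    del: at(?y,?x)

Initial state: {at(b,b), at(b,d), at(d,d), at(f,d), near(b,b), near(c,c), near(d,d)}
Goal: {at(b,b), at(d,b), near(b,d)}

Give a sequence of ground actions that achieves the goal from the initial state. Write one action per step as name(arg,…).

1. move(d,f)  →  {above(d), at(b,b), at(b,d), at(d,d), at(f,d), near(b,b), near(c,c), near(d,d)}
2. drop(d,b)  →  {above(d), at(b,b), at(d,d), at(f,d), near(b,b), near(b,d), near(c,c), near(d,b), near(d,d)}
3. swap(d,b)  →  {above(d), at(b,b), at(d,b), at(d,d), at(f,d), near(b,d), near(c,c), near(d,b), near(d,d)}

move(d,f); drop(d,b); swap(d,b)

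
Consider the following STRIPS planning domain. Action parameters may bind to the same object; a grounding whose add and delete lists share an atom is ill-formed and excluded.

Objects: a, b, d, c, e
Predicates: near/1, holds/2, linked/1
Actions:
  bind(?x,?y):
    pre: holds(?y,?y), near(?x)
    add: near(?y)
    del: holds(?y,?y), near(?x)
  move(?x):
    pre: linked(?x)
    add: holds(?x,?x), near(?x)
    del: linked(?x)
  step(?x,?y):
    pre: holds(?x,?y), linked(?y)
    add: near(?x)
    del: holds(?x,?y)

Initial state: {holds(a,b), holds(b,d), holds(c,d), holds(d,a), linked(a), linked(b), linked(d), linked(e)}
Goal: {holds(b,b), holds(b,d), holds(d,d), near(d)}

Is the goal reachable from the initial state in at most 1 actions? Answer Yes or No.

No

1. move(b)  →  {holds(a,b), holds(b,b), holds(b,d), holds(c,d), holds(d,a), linked(a), linked(d), linked(e), near(b)}
2. move(d)  →  {holds(a,b), holds(b,b), holds(b,d), holds(c,d), holds(d,a), holds(d,d), linked(a), linked(e), near(b), near(d)}
optimal plan length = 2; 2 > 1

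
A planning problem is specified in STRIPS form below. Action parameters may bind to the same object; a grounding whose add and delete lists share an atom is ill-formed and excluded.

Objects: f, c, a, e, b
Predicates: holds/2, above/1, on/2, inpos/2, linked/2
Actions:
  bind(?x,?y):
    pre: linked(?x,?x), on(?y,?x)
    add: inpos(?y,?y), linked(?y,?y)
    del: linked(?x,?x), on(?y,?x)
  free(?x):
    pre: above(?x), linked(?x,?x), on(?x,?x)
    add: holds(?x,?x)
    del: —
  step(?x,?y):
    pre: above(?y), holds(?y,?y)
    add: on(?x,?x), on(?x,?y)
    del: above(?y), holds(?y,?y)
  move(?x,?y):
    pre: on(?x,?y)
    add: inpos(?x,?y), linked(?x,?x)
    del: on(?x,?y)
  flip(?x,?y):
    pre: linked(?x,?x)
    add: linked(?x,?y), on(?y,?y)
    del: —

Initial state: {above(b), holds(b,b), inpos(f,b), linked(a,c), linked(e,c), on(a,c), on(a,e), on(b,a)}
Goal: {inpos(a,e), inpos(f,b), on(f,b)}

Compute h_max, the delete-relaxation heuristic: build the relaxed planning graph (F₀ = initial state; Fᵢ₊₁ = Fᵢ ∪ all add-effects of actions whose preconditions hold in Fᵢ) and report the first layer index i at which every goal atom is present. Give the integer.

1

F0 = init (8 atoms)
F1 = F0 ∪ {inpos(a,c), inpos(a,e), inpos(b,a), linked(a,a), linked(b,b), on(a,a), on(a,b), on(b,b), on(c,b), on(c,c), on(e,b), on(e,e), on(f,b), on(f,f)}  (22 atoms)
goal ⊆ F1  ⇒  h_max = 1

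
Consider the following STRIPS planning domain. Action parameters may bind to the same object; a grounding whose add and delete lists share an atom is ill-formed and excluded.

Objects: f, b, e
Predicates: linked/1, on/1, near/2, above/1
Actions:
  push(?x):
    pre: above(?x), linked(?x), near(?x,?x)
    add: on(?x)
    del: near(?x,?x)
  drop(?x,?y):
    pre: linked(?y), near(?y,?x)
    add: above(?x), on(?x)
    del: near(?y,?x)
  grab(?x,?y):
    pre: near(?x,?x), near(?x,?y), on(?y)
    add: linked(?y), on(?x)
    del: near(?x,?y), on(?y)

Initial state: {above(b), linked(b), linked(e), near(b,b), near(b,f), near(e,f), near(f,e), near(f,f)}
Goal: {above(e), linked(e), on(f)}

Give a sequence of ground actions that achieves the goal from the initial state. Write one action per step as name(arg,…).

drop(f,e); grab(b,f); push(f); drop(e,f)

1. drop(f,e)  →  {above(b), above(f), linked(b), linked(e), near(b,b), near(b,f), near(f,e), near(f,f), on(f)}
2. grab(b,f)  →  {above(b), above(f), linked(b), linked(e), linked(f), near(b,b), near(f,e), near(f,f), on(b)}
3. push(f)  →  {above(b), above(f), linked(b), linked(e), linked(f), near(b,b), near(f,e), on(b), on(f)}
4. drop(e,f)  →  {above(b), above(e), above(f), linked(b), linked(e), linked(f), near(b,b), on(b), on(e), on(f)}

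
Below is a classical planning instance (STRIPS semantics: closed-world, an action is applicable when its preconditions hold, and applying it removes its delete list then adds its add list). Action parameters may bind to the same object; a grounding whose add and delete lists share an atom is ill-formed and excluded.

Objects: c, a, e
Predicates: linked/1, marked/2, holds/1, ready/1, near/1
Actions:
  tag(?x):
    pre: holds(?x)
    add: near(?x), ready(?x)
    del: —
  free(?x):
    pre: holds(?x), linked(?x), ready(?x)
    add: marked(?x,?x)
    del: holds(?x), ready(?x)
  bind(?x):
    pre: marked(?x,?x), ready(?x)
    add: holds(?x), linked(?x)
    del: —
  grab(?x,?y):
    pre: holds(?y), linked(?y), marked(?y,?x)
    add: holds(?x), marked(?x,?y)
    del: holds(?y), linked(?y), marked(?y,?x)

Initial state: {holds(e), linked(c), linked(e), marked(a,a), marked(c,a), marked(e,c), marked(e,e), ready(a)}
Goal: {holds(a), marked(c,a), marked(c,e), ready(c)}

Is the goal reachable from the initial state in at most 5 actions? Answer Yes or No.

Yes

1. bind(a)  →  {holds(a), holds(e), linked(a), linked(c), linked(e), marked(a,a), marked(c,a), marked(e,c), marked(e,e), ready(a)}
2. grab(c,e)  →  {holds(a), holds(c), linked(a), linked(c), marked(a,a), marked(c,a), marked(c,e), marked(e,e), ready(a)}
3. tag(c)  →  {holds(a), holds(c), linked(a), linked(c), marked(a,a), marked(c,a), marked(c,e), marked(e,e), near(c), ready(a), ready(c)}
optimal plan length = 3; 3 ≤ 5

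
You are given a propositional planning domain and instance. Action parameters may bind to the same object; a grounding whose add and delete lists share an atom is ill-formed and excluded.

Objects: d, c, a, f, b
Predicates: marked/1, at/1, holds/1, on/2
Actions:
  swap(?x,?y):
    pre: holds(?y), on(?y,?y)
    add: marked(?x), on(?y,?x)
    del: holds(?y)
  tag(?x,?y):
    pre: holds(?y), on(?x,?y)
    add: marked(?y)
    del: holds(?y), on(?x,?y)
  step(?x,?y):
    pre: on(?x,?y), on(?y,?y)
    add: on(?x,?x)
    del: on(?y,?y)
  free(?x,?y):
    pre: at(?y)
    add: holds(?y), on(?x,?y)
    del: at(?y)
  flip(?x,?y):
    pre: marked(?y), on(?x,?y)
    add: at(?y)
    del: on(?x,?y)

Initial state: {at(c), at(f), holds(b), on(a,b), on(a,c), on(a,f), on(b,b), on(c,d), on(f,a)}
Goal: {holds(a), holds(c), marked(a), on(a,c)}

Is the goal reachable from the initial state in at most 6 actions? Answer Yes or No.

1. swap(a,b)  →  {at(c), at(f), marked(a), on(a,b), on(a,c), on(a,f), on(b,a), on(b,b), on(c,d), on(f,a)}
2. free(d,c)  →  {at(f), holds(c), marked(a), on(a,b), on(a,c), on(a,f), on(b,a), on(b,b), on(c,d), on(d,c), on(f,a)}
3. flip(f,a)  →  {at(a), at(f), holds(c), marked(a), on(a,b), on(a,c), on(a,f), on(b,a), on(b,b), on(c,d), on(d,c)}
4. free(d,a)  →  {at(f), holds(a), holds(c), marked(a), on(a,b), on(a,c), on(a,f), on(b,a), on(b,b), on(c,d), on(d,a), on(d,c)}
optimal plan length = 4; 4 ≤ 6

Yes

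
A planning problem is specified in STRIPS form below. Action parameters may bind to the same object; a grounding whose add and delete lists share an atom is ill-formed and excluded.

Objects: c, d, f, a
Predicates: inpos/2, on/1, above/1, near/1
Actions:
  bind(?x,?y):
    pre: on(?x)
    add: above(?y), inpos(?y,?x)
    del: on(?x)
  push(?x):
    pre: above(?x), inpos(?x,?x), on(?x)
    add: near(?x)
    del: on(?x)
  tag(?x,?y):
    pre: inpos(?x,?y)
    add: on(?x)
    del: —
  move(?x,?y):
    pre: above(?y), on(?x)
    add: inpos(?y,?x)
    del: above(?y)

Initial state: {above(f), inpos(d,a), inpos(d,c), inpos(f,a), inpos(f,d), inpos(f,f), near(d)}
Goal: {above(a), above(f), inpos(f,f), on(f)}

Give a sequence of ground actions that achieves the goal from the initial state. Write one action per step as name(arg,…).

tag(d,c); bind(d,a); tag(f,d)

1. tag(d,c)  →  {above(f), inpos(d,a), inpos(d,c), inpos(f,a), inpos(f,d), inpos(f,f), near(d), on(d)}
2. bind(d,a)  →  {above(a), above(f), inpos(a,d), inpos(d,a), inpos(d,c), inpos(f,a), inpos(f,d), inpos(f,f), near(d)}
3. tag(f,d)  →  {above(a), above(f), inpos(a,d), inpos(d,a), inpos(d,c), inpos(f,a), inpos(f,d), inpos(f,f), near(d), on(f)}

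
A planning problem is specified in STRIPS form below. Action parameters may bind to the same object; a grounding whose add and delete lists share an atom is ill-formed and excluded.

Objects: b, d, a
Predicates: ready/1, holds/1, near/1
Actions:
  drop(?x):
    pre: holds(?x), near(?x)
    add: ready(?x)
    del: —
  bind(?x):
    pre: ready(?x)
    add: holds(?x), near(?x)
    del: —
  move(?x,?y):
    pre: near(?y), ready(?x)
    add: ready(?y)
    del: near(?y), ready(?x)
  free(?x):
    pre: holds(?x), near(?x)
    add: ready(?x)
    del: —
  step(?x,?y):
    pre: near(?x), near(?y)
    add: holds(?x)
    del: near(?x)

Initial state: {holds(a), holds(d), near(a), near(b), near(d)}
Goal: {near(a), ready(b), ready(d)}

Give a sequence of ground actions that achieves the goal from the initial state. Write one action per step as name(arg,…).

drop(d); drop(a); move(a,b)

1. drop(d)  →  {holds(a), holds(d), near(a), near(b), near(d), ready(d)}
2. drop(a)  →  {holds(a), holds(d), near(a), near(b), near(d), ready(a), ready(d)}
3. move(a,b)  →  {holds(a), holds(d), near(a), near(d), ready(b), ready(d)}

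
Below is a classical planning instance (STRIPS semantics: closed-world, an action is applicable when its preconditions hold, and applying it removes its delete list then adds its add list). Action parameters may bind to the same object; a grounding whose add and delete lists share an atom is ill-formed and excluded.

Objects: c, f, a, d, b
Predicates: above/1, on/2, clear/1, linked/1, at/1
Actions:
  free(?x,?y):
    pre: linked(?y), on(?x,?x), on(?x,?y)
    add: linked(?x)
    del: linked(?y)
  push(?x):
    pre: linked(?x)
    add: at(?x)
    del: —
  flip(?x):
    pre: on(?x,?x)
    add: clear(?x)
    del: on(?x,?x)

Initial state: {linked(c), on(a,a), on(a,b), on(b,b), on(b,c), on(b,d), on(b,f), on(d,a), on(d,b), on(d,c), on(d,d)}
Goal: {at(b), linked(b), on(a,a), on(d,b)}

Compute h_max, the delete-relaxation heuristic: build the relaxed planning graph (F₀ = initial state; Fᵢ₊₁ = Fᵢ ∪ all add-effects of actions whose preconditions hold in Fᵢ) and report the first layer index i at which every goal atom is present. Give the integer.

2

F0 = init (11 atoms)
F1 = F0 ∪ {at(c), clear(a), clear(b), clear(d), linked(b), linked(d)}  (17 atoms)
F2 = F1 ∪ {at(b), at(d), linked(a)}  (20 atoms)
goal ⊆ F2  ⇒  h_max = 2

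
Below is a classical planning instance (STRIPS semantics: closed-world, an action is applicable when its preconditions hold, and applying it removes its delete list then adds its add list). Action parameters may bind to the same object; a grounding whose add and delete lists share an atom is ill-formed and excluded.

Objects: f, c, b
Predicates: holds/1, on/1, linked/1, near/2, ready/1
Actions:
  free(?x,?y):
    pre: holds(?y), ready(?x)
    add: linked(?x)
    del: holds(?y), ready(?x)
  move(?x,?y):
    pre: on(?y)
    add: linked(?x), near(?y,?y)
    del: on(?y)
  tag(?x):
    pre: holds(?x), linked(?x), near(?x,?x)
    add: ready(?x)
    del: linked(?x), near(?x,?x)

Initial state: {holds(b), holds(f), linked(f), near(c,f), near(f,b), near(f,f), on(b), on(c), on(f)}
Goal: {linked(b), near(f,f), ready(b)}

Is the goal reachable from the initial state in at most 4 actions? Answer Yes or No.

Yes

1. move(b,b)  →  {holds(b), holds(f), linked(b), linked(f), near(b,b), near(c,f), near(f,b), near(f,f), on(c), on(f)}
2. tag(b)  →  {holds(b), holds(f), linked(f), near(c,f), near(f,b), near(f,f), on(c), on(f), ready(b)}
3. move(b,f)  →  {holds(b), holds(f), linked(b), linked(f), near(c,f), near(f,b), near(f,f), on(c), ready(b)}
optimal plan length = 3; 3 ≤ 4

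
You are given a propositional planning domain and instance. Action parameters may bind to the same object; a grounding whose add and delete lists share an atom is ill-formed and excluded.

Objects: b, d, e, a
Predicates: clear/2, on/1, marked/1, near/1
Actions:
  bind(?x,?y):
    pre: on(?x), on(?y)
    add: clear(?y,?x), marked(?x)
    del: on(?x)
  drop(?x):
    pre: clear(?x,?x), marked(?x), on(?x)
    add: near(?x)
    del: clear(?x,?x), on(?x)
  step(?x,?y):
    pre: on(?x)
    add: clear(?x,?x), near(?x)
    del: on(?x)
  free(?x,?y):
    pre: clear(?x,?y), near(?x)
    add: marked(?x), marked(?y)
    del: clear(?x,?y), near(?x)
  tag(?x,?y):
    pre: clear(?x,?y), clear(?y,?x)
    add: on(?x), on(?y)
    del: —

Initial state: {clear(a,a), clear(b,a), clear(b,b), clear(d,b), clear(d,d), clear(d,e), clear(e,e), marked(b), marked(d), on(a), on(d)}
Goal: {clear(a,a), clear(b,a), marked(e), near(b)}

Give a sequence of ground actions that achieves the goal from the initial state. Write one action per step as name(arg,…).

1. drop(d)  →  {clear(a,a), clear(b,a), clear(b,b), clear(d,b), clear(d,e), clear(e,e), marked(b), marked(d), near(d), on(a)}
2. free(d,e)  →  {clear(a,a), clear(b,a), clear(b,b), clear(d,b), clear(e,e), marked(b), marked(d), marked(e), on(a)}
3. tag(b,b)  →  {clear(a,a), clear(b,a), clear(b,b), clear(d,b), clear(e,e), marked(b), marked(d), marked(e), on(a), on(b)}
4. drop(b)  →  {clear(a,a), clear(b,a), clear(d,b), clear(e,e), marked(b), marked(d), marked(e), near(b), on(a)}

drop(d); free(d,e); tag(b,b); drop(b)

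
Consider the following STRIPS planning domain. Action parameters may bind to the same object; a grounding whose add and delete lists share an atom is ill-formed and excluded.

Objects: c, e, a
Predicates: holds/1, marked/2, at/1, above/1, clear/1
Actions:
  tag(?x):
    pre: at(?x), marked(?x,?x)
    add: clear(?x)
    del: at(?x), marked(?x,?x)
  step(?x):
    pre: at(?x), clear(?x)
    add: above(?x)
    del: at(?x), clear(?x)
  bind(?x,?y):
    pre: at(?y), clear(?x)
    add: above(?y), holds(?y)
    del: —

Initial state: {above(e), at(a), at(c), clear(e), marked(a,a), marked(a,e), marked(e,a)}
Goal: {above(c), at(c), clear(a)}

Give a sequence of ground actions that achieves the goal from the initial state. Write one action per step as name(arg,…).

tag(a); bind(e,c)

1. tag(a)  →  {above(e), at(c), clear(a), clear(e), marked(a,e), marked(e,a)}
2. bind(e,c)  →  {above(c), above(e), at(c), clear(a), clear(e), holds(c), marked(a,e), marked(e,a)}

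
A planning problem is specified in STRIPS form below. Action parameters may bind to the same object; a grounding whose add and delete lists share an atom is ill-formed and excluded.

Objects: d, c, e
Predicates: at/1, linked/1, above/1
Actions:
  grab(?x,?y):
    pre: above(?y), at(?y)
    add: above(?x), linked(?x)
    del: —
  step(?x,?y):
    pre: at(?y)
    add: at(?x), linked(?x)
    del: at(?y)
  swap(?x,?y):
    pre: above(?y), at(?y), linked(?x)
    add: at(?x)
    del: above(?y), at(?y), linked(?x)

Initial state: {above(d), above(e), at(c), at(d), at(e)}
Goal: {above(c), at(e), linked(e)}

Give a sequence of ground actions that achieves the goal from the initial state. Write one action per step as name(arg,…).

1. grab(c,d)  →  {above(c), above(d), above(e), at(c), at(d), at(e), linked(c)}
2. grab(e,d)  →  {above(c), above(d), above(e), at(c), at(d), at(e), linked(c), linked(e)}

grab(c,d); grab(e,d)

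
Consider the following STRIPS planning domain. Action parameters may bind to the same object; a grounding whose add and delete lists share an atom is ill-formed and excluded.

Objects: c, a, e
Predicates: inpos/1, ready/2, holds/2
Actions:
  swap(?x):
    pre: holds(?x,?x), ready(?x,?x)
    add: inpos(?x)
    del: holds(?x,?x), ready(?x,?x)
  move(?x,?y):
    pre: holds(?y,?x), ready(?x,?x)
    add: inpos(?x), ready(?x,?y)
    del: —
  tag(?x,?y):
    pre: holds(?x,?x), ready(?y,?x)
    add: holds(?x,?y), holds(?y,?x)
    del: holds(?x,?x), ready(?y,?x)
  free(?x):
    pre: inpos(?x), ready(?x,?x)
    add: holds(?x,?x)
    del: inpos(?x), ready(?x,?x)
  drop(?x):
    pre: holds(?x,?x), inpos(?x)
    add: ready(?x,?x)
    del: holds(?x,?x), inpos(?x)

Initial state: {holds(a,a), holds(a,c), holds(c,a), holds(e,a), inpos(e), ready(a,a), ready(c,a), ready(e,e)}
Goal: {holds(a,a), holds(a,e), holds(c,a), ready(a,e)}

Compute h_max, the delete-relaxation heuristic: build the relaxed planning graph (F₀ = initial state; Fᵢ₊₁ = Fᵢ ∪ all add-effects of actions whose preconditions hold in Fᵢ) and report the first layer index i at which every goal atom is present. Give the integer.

F0 = init (8 atoms)
F1 = F0 ∪ {holds(e,e), inpos(a), ready(a,c), ready(a,e)}  (12 atoms)
F2 = F1 ∪ {holds(a,e)}  (13 atoms)
goal ⊆ F2  ⇒  h_max = 2

2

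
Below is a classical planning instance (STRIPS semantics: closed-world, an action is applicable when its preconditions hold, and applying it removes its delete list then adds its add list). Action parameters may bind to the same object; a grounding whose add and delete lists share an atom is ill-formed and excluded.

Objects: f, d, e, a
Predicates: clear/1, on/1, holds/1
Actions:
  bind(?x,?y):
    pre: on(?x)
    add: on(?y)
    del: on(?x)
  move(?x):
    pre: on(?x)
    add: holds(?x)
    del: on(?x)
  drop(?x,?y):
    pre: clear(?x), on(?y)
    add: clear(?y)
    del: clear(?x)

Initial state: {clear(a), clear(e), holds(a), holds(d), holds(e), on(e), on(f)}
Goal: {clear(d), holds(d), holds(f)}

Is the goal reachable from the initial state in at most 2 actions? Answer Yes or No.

1. bind(e,d)  →  {clear(a), clear(e), holds(a), holds(d), holds(e), on(d), on(f)}
2. move(f)  →  {clear(a), clear(e), holds(a), holds(d), holds(e), holds(f), on(d)}
3. drop(e,d)  →  {clear(a), clear(d), holds(a), holds(d), holds(e), holds(f), on(d)}
optimal plan length = 3; 3 > 2

No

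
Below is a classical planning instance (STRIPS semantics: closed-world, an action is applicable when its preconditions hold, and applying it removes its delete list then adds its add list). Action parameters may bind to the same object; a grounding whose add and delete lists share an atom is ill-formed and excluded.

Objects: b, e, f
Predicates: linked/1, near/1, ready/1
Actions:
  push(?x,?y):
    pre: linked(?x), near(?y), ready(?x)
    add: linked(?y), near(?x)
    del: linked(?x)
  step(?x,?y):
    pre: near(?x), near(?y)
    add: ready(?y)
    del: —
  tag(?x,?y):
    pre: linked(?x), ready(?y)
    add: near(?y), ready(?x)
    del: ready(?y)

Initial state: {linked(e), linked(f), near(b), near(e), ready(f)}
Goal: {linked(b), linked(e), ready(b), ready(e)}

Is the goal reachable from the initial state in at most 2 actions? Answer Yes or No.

No

1. push(f,b)  →  {linked(b), linked(e), near(b), near(e), near(f), ready(f)}
2. step(b,b)  →  {linked(b), linked(e), near(b), near(e), near(f), ready(b), ready(f)}
3. step(b,e)  →  {linked(b), linked(e), near(b), near(e), near(f), ready(b), ready(e), ready(f)}
optimal plan length = 3; 3 > 2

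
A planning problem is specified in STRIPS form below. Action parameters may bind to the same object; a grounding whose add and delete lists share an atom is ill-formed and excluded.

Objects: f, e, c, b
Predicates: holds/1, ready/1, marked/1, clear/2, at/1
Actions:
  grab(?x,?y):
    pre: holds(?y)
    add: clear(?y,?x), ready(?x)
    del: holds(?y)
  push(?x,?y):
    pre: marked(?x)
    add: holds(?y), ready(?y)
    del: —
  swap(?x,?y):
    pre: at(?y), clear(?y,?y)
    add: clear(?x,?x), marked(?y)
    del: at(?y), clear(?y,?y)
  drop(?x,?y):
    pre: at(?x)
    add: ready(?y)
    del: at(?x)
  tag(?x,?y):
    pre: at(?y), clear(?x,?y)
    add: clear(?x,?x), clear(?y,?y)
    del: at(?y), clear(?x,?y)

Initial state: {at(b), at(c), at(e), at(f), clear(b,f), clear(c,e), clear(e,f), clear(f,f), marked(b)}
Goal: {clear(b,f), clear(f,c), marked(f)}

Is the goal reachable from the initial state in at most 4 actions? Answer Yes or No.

Yes

1. push(b,f)  →  {at(b), at(c), at(e), at(f), clear(b,f), clear(c,e), clear(e,f), clear(f,f), holds(f), marked(b), ready(f)}
2. grab(c,f)  →  {at(b), at(c), at(e), at(f), clear(b,f), clear(c,e), clear(e,f), clear(f,c), clear(f,f), marked(b), ready(c), ready(f)}
3. swap(e,f)  →  {at(b), at(c), at(e), clear(b,f), clear(c,e), clear(e,e), clear(e,f), clear(f,c), marked(b), marked(f), ready(c), ready(f)}
optimal plan length = 3; 3 ≤ 4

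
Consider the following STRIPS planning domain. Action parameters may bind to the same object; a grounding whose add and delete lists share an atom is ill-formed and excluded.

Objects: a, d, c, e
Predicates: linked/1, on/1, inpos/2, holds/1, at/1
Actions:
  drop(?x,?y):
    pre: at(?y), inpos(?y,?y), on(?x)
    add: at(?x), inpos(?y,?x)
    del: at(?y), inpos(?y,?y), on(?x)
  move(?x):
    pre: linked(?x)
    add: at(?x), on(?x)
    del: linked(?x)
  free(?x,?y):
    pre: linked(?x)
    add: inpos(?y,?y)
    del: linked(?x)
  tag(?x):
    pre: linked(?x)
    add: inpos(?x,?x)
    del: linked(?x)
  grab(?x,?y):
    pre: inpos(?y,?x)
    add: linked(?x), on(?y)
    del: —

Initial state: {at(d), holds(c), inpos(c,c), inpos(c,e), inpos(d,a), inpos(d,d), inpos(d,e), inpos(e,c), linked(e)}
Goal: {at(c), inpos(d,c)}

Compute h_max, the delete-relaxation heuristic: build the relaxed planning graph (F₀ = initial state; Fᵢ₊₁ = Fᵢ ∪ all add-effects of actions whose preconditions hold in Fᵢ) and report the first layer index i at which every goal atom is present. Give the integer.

2

F0 = init (9 atoms)
F1 = F0 ∪ {at(e), inpos(a,a), inpos(e,e), linked(a), linked(c), linked(d), on(c), on(d), on(e)}  (18 atoms)
F2 = F1 ∪ {at(a), at(c), inpos(d,c), inpos(e,d), on(a)}  (23 atoms)
goal ⊆ F2  ⇒  h_max = 2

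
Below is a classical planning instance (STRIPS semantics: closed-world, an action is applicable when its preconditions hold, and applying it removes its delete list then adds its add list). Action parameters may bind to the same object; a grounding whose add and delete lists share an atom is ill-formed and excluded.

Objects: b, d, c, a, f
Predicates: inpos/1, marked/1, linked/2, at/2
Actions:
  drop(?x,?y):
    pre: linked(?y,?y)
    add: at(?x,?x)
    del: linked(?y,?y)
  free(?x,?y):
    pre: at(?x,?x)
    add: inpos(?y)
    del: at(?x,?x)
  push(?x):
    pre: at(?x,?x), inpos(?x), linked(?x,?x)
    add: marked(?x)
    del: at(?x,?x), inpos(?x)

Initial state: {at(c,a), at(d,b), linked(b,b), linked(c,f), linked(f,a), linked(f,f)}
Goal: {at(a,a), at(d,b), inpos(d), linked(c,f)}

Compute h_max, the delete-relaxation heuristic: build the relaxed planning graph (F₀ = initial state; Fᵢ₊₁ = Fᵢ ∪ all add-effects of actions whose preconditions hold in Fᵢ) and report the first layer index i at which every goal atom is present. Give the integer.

F0 = init (6 atoms)
F1 = F0 ∪ {at(a,a), at(b,b), at(c,c), at(d,d), at(f,f)}  (11 atoms)
F2 = F1 ∪ {inpos(a), inpos(b), inpos(c), inpos(d), inpos(f)}  (16 atoms)
goal ⊆ F2  ⇒  h_max = 2

2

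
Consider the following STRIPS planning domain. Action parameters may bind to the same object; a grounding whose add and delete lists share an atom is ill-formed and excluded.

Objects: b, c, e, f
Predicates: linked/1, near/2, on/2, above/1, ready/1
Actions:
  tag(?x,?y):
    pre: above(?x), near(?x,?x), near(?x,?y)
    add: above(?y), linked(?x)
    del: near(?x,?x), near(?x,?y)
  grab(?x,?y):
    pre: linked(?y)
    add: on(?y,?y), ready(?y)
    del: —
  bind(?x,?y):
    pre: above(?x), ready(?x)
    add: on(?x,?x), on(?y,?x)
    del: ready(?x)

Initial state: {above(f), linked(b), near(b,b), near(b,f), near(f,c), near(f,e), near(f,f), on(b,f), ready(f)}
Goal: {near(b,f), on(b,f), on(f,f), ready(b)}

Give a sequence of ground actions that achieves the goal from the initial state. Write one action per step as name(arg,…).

grab(b,b); bind(f,b)

1. grab(b,b)  →  {above(f), linked(b), near(b,b), near(b,f), near(f,c), near(f,e), near(f,f), on(b,b), on(b,f), ready(b), ready(f)}
2. bind(f,b)  →  {above(f), linked(b), near(b,b), near(b,f), near(f,c), near(f,e), near(f,f), on(b,b), on(b,f), on(f,f), ready(b)}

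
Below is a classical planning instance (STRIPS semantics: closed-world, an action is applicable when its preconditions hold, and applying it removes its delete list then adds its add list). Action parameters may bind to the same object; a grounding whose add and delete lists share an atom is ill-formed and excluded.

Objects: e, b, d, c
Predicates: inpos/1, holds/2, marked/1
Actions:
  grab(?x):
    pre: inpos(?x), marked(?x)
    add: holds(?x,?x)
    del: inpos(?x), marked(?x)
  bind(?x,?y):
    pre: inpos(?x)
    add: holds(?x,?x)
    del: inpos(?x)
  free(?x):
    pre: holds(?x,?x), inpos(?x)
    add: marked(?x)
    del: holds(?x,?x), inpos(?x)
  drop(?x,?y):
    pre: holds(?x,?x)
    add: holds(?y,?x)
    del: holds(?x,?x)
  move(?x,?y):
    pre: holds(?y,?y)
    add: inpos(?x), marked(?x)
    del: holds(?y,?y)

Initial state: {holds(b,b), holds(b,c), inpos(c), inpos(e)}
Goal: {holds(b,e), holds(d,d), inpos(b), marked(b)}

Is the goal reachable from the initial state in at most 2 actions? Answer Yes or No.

No

1. bind(e,e)  →  {holds(b,b), holds(b,c), holds(e,e), inpos(c)}
2. bind(c,e)  →  {holds(b,b), holds(b,c), holds(c,c), holds(e,e)}
3. drop(e,b)  →  {holds(b,b), holds(b,c), holds(b,e), holds(c,c)}
4. move(b,b)  →  {holds(b,c), holds(b,e), holds(c,c), inpos(b), marked(b)}
5. move(d,c)  →  {holds(b,c), holds(b,e), inpos(b), inpos(d), marked(b), marked(d)}
6. grab(d)  →  {holds(b,c), holds(b,e), holds(d,d), inpos(b), marked(b)}
optimal plan length = 6; 6 > 2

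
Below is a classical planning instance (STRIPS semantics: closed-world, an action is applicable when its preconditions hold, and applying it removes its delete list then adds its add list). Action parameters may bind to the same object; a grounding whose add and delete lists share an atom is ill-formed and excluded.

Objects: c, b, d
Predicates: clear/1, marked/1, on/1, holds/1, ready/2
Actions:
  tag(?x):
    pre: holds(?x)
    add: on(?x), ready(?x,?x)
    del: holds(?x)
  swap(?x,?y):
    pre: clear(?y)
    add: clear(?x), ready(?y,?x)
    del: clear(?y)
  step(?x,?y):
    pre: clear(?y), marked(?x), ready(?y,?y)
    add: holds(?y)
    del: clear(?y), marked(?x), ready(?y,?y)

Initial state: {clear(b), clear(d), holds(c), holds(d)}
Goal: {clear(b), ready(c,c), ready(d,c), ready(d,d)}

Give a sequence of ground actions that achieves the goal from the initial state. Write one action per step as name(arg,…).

tag(c); tag(d); swap(c,d)

1. tag(c)  →  {clear(b), clear(d), holds(d), on(c), ready(c,c)}
2. tag(d)  →  {clear(b), clear(d), on(c), on(d), ready(c,c), ready(d,d)}
3. swap(c,d)  →  {clear(b), clear(c), on(c), on(d), ready(c,c), ready(d,c), ready(d,d)}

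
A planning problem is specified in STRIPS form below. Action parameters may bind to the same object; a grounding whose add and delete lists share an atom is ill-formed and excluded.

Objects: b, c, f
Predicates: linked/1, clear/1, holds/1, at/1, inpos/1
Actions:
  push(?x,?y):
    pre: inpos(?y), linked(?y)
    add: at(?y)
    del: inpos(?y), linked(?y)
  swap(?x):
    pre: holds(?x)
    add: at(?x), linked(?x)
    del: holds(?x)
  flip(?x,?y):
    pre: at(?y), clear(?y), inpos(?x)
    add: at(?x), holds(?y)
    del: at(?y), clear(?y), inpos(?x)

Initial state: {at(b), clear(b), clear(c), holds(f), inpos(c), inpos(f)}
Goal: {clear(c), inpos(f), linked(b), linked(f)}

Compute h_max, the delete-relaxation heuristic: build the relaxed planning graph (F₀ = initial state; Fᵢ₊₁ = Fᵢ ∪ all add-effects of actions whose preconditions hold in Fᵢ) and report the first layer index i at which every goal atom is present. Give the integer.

F0 = init (6 atoms)
F1 = F0 ∪ {at(c), at(f), holds(b), linked(f)}  (10 atoms)
F2 = F1 ∪ {holds(c), linked(b)}  (12 atoms)
goal ⊆ F2  ⇒  h_max = 2

2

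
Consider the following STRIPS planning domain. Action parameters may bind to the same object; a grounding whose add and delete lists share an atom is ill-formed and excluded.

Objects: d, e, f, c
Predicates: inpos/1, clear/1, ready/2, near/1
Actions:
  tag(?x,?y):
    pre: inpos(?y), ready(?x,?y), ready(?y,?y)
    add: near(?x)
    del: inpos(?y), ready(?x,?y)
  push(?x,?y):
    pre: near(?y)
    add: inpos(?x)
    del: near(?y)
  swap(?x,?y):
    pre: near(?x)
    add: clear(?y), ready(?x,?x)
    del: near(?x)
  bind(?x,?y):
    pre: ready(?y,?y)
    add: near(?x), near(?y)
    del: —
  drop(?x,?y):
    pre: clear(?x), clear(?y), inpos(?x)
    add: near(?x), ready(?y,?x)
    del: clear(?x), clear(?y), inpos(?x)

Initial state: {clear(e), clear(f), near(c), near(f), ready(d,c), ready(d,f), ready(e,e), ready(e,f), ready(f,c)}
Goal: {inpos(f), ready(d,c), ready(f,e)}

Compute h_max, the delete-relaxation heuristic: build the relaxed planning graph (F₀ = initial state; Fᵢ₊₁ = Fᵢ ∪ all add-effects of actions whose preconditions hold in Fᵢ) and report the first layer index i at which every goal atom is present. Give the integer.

F0 = init (9 atoms)
F1 = F0 ∪ {clear(c), clear(d), inpos(c), inpos(d), inpos(e), inpos(f), near(d), near(e), ready(c,c), ready(f,f)}  (19 atoms)
F2 = F1 ∪ {ready(c,d), ready(c,e), ready(c,f), ready(d,d), ready(d,e), ready(e,c), ready(e,d), ready(f,d), ready(f,e)}  (28 atoms)
goal ⊆ F2  ⇒  h_max = 2

2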